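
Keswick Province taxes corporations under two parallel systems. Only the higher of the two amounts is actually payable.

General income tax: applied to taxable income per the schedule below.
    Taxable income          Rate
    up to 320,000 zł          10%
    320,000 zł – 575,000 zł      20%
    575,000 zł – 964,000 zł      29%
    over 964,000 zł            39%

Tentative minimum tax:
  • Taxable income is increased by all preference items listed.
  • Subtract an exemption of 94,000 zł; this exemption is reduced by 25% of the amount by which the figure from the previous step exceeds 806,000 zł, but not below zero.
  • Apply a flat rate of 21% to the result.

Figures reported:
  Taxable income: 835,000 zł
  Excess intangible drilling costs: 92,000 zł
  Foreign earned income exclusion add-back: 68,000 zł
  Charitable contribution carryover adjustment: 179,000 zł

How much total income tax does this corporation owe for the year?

Tentative minimum tax:
  Adjusted income: 835,000 zł + 92,000 zł + 68,000 zł + 179,000 zł = 1,174,000 zł
  Exemption: 94,000 zł − 25% × (1,174,000 zł − 806,000 zł) = 94,000 zł − 92,000 zł = 2,000 zł
  Base: 1,174,000 zł − 2,000 zł = 1,172,000 zł
  1,172,000 zł × 21% = 246,120 zł

General income tax:
  320,000 zł × 10% = 32,000 zł
  255,000 zł × 20% = 51,000 zł
  260,000 zł × 29% = 75,400 zł
  → 158,400 zł

246,120 zł > 158,400 zł, so the tentative minimum tax is the binding amount.

246,120 zł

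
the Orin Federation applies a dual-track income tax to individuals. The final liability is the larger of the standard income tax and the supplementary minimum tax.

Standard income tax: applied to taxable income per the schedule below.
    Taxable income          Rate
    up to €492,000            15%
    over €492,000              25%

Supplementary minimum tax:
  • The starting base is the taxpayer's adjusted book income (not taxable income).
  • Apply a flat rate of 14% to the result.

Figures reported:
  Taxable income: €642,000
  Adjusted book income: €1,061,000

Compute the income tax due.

Standard income tax:
  €492,000 × 15% = €73,800
  €150,000 × 25% = €37,500
  → €111,300

Supplementary minimum tax:
  Base (adjusted book income): €1,061,000
  €1,061,000 × 14% = €148,540

€148,540 > €111,300, so the supplementary minimum tax is the binding amount.

€148,540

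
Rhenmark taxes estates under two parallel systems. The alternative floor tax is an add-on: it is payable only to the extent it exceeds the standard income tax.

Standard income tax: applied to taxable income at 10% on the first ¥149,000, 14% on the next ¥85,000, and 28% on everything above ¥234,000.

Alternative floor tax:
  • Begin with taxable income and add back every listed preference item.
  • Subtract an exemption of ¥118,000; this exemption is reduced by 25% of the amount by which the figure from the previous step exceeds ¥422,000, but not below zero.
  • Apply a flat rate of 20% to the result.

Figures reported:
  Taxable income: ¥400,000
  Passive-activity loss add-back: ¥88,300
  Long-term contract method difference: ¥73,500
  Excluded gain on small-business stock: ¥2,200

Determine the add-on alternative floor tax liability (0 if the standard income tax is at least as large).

¥23,020

Alternative floor tax:
  Adjusted income: ¥400,000 + ¥88,300 + ¥73,500 + ¥2,200 = ¥564,000
  Exemption: ¥118,000 − 25% × (¥564,000 − ¥422,000) = ¥118,000 − ¥35,500 = ¥82,500
  Base: ¥564,000 − ¥82,500 = ¥481,500
  ¥481,500 × 20% = ¥96,300

Standard income tax:
  ¥149,000 × 10% = ¥14,900
  ¥85,000 × 14% = ¥11,900
  ¥166,000 × 28% = ¥46,480
  → ¥73,280

Excess of alternative floor tax over standard income tax: ¥96,300 − ¥73,280 = ¥23,020.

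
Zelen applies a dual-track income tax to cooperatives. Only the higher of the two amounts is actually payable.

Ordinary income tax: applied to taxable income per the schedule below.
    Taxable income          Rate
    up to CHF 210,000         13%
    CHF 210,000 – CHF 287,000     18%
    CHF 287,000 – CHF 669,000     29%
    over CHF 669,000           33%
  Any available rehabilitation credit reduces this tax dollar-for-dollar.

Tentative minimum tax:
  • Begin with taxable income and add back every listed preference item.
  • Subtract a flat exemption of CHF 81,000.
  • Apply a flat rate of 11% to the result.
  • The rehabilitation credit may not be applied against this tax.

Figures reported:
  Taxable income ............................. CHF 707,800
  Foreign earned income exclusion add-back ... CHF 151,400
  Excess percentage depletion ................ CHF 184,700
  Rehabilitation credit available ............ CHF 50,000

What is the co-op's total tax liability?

Tentative minimum tax:
  Adjusted income: CHF 707,800 + CHF 151,400 + CHF 184,700 = CHF 1,043,900
  Less exemption CHF 81,000 → base CHF 962,900
  CHF 962,900 × 11% = CHF 105,919

Ordinary income tax:
  CHF 210,000 × 13% = CHF 27,300
  CHF 77,000 × 18% = CHF 13,860
  CHF 382,000 × 29% = CHF 110,780
  CHF 38,800 × 33% = CHF 12,804
  → CHF 164,744
  Less rehabilitation credit CHF 50,000 → CHF 114,744

CHF 114,744 > CHF 105,919, so the ordinary income tax governs.

CHF 114,744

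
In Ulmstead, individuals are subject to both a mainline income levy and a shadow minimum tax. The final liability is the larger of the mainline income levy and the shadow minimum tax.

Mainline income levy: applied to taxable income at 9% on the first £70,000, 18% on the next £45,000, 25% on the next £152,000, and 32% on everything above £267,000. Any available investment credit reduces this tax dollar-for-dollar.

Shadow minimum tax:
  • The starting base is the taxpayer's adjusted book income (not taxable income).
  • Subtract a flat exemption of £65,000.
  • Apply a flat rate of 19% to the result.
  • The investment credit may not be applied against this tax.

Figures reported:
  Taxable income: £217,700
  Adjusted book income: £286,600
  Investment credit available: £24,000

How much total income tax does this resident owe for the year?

£42,104

Mainline income levy:
  £70,000 × 9% = £6,300
  £45,000 × 18% = £8,100
  £102,700 × 25% = £25,675
  → £40,075
  Less investment credit £24,000 → £16,075

Shadow minimum tax:
  Base (adjusted book income): £286,600
  Less exemption £65,000 → base £221,600
  £221,600 × 19% = £42,104

£42,104 > £16,075, so the shadow minimum tax is the binding amount.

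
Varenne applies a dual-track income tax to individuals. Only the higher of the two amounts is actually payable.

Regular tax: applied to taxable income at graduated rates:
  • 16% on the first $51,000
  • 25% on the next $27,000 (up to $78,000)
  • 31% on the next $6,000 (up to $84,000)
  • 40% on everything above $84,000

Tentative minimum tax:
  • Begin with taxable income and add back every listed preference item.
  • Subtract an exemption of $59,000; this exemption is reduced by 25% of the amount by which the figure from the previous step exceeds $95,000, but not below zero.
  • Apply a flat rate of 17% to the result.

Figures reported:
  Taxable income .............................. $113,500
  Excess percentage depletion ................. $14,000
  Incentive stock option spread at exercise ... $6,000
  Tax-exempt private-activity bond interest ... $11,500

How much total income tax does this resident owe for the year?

$28,570

Regular tax:
  $51,000 × 16% = $8,160
  $27,000 × 25% = $6,750
  $6,000 × 31% = $1,860
  $29,500 × 40% = $11,800
  → $28,570

Tentative minimum tax:
  Adjusted income: $113,500 + $14,000 + $6,000 + $11,500 = $145,000
  Exemption: $59,000 − 25% × ($145,000 − $95,000) = $59,000 − $12,500 = $46,500
  Base: $145,000 − $46,500 = $98,500
  $98,500 × 17% = $16,745

$28,570 > $16,745, so the regular tax governs.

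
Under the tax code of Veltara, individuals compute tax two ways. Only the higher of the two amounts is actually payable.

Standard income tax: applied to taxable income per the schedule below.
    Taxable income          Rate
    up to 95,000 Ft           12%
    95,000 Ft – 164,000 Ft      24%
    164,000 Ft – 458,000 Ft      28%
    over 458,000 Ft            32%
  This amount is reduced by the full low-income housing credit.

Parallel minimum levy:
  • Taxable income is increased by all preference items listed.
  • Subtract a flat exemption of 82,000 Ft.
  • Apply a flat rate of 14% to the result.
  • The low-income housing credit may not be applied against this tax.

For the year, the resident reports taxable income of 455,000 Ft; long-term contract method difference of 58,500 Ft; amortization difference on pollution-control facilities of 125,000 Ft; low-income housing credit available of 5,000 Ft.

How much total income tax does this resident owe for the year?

104,440 Ft

Standard income tax:
  95,000 Ft × 12% = 11,400 Ft
  69,000 Ft × 24% = 16,560 Ft
  291,000 Ft × 28% = 81,480 Ft
  → 109,440 Ft
  Less low-income housing credit 5,000 Ft → 104,440 Ft

Parallel minimum levy:
  Adjusted income: 455,000 Ft + 58,500 Ft + 125,000 Ft = 638,500 Ft
  Less exemption 82,000 Ft → base 556,500 Ft
  556,500 Ft × 14% = 77,910 Ft

104,440 Ft > 77,910 Ft, so the standard income tax governs.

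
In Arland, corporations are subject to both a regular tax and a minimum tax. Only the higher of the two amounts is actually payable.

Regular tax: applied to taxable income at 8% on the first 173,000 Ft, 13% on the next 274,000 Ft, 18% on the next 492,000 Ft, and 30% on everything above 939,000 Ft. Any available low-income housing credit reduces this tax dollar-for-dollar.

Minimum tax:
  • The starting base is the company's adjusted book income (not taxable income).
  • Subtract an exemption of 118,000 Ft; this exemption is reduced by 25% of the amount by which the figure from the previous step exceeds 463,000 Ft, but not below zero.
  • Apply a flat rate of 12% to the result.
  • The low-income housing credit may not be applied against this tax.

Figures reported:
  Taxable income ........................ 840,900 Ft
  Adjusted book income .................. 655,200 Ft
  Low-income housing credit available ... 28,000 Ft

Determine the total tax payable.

92,362 Ft

Regular tax:
  173,000 Ft × 8% = 13,840 Ft
  274,000 Ft × 13% = 35,620 Ft
  393,900 Ft × 18% = 70,902 Ft
  → 120,362 Ft
  Less low-income housing credit 28,000 Ft → 92,362 Ft

Minimum tax:
  Base (adjusted book income): 655,200 Ft
  Exemption: 118,000 Ft − 25% × (655,200 Ft − 463,000 Ft) = 118,000 Ft − 48,050 Ft = 69,950 Ft
  Base: 655,200 Ft − 69,950 Ft = 585,250 Ft
  585,250 Ft × 12% = 70,230 Ft

92,362 Ft > 70,230 Ft, so the regular tax governs.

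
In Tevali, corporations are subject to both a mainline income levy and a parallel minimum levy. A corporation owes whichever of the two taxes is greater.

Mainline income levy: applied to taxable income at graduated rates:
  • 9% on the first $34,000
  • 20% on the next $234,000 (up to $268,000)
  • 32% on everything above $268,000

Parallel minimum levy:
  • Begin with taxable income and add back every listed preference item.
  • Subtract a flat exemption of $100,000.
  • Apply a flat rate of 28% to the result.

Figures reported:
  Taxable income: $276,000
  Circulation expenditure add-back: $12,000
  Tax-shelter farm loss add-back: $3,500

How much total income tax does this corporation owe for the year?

Parallel minimum levy:
  Adjusted income: $276,000 + $12,000 + $3,500 = $291,500
  Less exemption $100,000 → base $191,500
  $191,500 × 28% = $53,620

Mainline income levy:
  $34,000 × 9% = $3,060
  $234,000 × 20% = $46,800
  $8,000 × 32% = $2,560
  → $52,420

$53,620 > $52,420, so the parallel minimum levy is the binding amount.

$53,620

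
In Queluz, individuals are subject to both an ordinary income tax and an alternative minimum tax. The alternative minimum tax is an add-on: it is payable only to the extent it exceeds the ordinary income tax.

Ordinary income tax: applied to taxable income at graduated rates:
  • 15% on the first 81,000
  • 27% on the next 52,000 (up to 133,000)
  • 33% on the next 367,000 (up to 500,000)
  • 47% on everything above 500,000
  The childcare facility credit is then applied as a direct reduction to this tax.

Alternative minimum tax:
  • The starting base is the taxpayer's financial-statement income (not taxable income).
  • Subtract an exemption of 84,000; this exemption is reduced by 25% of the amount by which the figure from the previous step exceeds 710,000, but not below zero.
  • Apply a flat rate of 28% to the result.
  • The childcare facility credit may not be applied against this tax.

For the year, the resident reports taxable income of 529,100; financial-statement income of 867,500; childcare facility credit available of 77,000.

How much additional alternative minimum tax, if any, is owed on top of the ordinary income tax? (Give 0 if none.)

146,428

Ordinary income tax:
  81,000 × 15% = 12,150
  52,000 × 27% = 14,040
  367,000 × 33% = 121,110
  29,100 × 47% = 13,677
  → 160,977
  Less childcare facility credit 77,000 → 83,977

Alternative minimum tax:
  Base (financial-statement income): 867,500
  Exemption: 84,000 − 25% × (867,500 − 710,000) = 84,000 − 39,375 = 44,625
  Base: 867,500 − 44,625 = 822,875
  822,875 × 28% = 230,405

Excess of alternative minimum tax over ordinary income tax: 230,405 − 83,977 = 146,428.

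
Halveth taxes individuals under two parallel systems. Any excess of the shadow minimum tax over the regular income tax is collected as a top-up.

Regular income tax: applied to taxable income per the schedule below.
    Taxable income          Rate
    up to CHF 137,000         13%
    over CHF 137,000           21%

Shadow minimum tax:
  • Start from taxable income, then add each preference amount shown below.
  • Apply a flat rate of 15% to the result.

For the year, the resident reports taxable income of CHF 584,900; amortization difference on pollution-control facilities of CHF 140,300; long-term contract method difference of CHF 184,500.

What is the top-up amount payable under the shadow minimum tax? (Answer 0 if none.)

Regular income tax:
  CHF 137,000 × 13% = CHF 17,810
  CHF 447,900 × 21% = CHF 94,059
  → CHF 111,869

Shadow minimum tax:
  Adjusted income: CHF 584,900 + CHF 140,300 + CHF 184,500 = CHF 909,700
  CHF 909,700 × 15% = CHF 136,455

Excess of shadow minimum tax over regular income tax: CHF 136,455 − CHF 111,869 = CHF 24,586.

CHF 24,586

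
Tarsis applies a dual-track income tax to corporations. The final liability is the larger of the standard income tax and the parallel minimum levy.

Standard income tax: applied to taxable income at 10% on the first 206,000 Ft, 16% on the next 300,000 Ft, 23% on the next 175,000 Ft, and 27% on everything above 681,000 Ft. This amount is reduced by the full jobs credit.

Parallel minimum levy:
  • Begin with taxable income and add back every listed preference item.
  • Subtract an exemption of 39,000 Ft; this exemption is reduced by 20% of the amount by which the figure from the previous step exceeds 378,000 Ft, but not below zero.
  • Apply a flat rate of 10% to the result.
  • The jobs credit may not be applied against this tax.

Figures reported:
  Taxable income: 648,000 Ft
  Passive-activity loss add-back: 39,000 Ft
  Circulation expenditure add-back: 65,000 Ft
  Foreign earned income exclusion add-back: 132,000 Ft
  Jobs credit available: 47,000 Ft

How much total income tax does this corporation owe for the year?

88,400 Ft

Parallel minimum levy:
  Adjusted income: 648,000 Ft + 39,000 Ft + 65,000 Ft + 132,000 Ft = 884,000 Ft
  Exemption: 20% × (884,000 Ft − 378,000 Ft) = 101,200 Ft ≥ 39,000 Ft, so the exemption is fully phased out
  Base: 884,000 Ft − 0 Ft = 884,000 Ft
  884,000 Ft × 10% = 88,400 Ft

Standard income tax:
  206,000 Ft × 10% = 20,600 Ft
  300,000 Ft × 16% = 48,000 Ft
  142,000 Ft × 23% = 32,660 Ft
  → 101,260 Ft
  Less jobs credit 47,000 Ft → 54,260 Ft

88,400 Ft > 54,260 Ft, so the parallel minimum levy is the binding amount.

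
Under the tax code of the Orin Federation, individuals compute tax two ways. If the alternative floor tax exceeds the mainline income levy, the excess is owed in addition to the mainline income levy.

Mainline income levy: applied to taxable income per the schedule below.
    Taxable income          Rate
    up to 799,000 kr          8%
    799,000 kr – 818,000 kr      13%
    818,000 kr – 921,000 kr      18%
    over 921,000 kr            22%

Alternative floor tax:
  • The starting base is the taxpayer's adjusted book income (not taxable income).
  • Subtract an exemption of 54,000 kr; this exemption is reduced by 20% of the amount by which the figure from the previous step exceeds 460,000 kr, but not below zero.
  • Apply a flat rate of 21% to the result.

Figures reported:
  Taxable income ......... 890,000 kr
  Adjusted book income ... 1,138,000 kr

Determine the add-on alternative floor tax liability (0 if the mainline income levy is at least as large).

Alternative floor tax:
  Base (adjusted book income): 1,138,000 kr
  Exemption: 20% × (1,138,000 kr − 460,000 kr) = 135,600 kr ≥ 54,000 kr, so the exemption is fully phased out
  Base: 1,138,000 kr − 0 kr = 1,138,000 kr
  1,138,000 kr × 21% = 238,980 kr

Mainline income levy:
  799,000 kr × 8% = 63,920 kr
  19,000 kr × 13% = 2,470 kr
  72,000 kr × 18% = 12,960 kr
  → 79,350 kr

Excess of alternative floor tax over mainline income levy: 238,980 kr − 79,350 kr = 159,630 kr.

159,630 kr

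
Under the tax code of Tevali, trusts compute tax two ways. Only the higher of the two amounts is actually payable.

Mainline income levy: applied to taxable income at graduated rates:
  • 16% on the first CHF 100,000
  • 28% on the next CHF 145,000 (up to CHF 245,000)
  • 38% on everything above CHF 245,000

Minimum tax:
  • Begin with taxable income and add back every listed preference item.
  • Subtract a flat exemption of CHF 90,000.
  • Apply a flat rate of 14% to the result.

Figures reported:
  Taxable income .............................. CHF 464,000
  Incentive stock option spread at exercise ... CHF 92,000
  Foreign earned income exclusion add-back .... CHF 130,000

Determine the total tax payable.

Mainline income levy:
  CHF 100,000 × 16% = CHF 16,000
  CHF 145,000 × 28% = CHF 40,600
  CHF 219,000 × 38% = CHF 83,220
  → CHF 139,820

Minimum tax:
  Adjusted income: CHF 464,000 + CHF 92,000 + CHF 130,000 = CHF 686,000
  Less exemption CHF 90,000 → base CHF 596,000
  CHF 596,000 × 14% = CHF 83,440

CHF 139,820 > CHF 83,440, so the mainline income levy governs.

CHF 139,820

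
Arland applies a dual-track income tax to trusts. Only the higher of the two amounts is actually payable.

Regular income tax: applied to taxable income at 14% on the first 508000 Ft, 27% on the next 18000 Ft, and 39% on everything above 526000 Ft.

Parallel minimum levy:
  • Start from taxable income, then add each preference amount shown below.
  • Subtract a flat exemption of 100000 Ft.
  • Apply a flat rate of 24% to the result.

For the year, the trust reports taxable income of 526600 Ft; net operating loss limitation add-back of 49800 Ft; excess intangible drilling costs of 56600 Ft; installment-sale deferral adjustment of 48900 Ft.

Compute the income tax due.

139656 Ft

Parallel minimum levy:
  Adjusted income: 526600 Ft + 49800 Ft + 56600 Ft + 48900 Ft = 681900 Ft
  Less exemption 100000 Ft → base 581900 Ft
  581900 Ft × 24% = 139656 Ft

Regular income tax:
  508000 Ft × 14% = 71120 Ft
  18000 Ft × 27% = 4860 Ft
  600 Ft × 39% = 234 Ft
  → 76214 Ft

139656 Ft > 76214 Ft, so the parallel minimum levy is the binding amount.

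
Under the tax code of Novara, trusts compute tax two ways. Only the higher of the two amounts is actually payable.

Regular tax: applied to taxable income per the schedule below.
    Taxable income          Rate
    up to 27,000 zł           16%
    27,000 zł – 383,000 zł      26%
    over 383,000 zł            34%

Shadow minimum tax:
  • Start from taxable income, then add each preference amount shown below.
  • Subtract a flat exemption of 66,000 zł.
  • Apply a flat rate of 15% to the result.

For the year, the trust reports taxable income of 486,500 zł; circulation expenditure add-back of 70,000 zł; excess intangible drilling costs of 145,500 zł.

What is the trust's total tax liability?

132,070 zł

Regular tax:
  27,000 zł × 16% = 4,320 zł
  356,000 zł × 26% = 92,560 zł
  103,500 zł × 34% = 35,190 zł
  → 132,070 zł

Shadow minimum tax:
  Adjusted income: 486,500 zł + 70,000 zł + 145,500 zł = 702,000 zł
  Less exemption 66,000 zł → base 636,000 zł
  636,000 zł × 15% = 95,400 zł

132,070 zł > 95,400 zł, so the regular tax governs.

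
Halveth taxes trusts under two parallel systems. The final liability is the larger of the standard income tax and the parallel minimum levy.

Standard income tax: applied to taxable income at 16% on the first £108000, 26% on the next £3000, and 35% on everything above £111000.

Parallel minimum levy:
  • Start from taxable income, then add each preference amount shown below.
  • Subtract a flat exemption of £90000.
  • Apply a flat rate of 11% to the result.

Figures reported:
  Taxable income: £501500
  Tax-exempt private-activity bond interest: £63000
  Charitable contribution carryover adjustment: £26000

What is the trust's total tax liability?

Parallel minimum levy:
  Adjusted income: £501500 + £63000 + £26000 = £590500
  Less exemption £90000 → base £500500
  £500500 × 11% = £55055

Standard income tax:
  £108000 × 16% = £17280
  £3000 × 26% = £780
  £390500 × 35% = £136675
  → £154735

£154735 > £55055, so the standard income tax governs.

£154735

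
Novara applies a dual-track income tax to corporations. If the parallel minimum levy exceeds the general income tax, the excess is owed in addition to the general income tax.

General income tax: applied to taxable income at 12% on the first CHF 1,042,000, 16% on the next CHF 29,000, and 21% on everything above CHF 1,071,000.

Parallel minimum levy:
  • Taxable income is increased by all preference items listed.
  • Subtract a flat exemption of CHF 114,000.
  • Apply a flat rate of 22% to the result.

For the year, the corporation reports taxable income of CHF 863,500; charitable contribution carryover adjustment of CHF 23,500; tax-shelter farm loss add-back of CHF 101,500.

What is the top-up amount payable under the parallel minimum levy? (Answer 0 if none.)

Parallel minimum levy:
  Adjusted income: CHF 863,500 + CHF 23,500 + CHF 101,500 = CHF 988,500
  Less exemption CHF 114,000 → base CHF 874,500
  CHF 874,500 × 22% = CHF 192,390

General income tax:
  CHF 863,500 × 12% = CHF 103,620

Excess of parallel minimum levy over general income tax: CHF 192,390 − CHF 103,620 = CHF 88,770.

CHF 88,770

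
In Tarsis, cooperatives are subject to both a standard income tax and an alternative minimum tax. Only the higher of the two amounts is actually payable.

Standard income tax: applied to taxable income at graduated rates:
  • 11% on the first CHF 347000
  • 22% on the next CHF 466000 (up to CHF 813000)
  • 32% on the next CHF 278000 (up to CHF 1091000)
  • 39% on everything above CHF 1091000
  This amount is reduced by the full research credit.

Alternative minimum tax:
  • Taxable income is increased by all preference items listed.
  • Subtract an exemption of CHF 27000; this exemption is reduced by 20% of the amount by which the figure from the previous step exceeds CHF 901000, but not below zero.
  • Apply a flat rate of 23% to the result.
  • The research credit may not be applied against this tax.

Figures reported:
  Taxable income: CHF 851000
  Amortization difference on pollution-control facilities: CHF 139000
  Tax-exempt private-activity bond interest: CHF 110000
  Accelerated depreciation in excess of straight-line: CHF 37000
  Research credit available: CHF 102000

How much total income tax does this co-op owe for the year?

Standard income tax:
  CHF 347000 × 11% = CHF 38170
  CHF 466000 × 22% = CHF 102520
  CHF 38000 × 32% = CHF 12160
  → CHF 152850
  Less research credit CHF 102000 → CHF 50850

Alternative minimum tax:
  Adjusted income: CHF 851000 + CHF 139000 + CHF 110000 + CHF 37000 = CHF 1137000
  Exemption: 20% × (CHF 1137000 − CHF 901000) = CHF 47200 ≥ CHF 27000, so the exemption is fully phased out
  Base: CHF 1137000 − CHF 0 = CHF 1137000
  CHF 1137000 × 23% = CHF 261510

CHF 261510 > CHF 50850, so the alternative minimum tax is the binding amount.

CHF 261510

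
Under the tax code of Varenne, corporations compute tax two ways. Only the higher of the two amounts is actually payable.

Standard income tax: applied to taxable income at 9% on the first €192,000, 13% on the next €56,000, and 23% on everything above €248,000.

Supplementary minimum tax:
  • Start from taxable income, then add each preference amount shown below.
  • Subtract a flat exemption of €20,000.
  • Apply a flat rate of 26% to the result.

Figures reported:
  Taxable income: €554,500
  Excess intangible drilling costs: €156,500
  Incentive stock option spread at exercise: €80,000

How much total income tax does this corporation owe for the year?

€200,460

Standard income tax:
  €192,000 × 9% = €17,280
  €56,000 × 13% = €7,280
  €306,500 × 23% = €70,495
  → €95,055

Supplementary minimum tax:
  Adjusted income: €554,500 + €156,500 + €80,000 = €791,000
  Less exemption €20,000 → base €771,000
  €771,000 × 26% = €200,460

€200,460 > €95,055, so the supplementary minimum tax is the binding amount.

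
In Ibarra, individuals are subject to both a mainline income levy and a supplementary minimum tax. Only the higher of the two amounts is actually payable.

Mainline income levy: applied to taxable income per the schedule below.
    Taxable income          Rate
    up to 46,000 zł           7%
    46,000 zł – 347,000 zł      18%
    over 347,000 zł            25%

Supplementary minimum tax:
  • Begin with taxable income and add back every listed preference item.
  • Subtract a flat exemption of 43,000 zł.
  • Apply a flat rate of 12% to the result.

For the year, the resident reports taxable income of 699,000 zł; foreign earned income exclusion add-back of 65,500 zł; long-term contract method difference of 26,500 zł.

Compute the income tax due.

145,400 zł

Supplementary minimum tax:
  Adjusted income: 699,000 zł + 65,500 zł + 26,500 zł = 791,000 zł
  Less exemption 43,000 zł → base 748,000 zł
  748,000 zł × 12% = 89,760 zł

Mainline income levy:
  46,000 zł × 7% = 3,220 zł
  301,000 zł × 18% = 54,180 zł
  352,000 zł × 25% = 88,000 zł
  → 145,400 zł

145,400 zł > 89,760 zł, so the mainline income levy governs.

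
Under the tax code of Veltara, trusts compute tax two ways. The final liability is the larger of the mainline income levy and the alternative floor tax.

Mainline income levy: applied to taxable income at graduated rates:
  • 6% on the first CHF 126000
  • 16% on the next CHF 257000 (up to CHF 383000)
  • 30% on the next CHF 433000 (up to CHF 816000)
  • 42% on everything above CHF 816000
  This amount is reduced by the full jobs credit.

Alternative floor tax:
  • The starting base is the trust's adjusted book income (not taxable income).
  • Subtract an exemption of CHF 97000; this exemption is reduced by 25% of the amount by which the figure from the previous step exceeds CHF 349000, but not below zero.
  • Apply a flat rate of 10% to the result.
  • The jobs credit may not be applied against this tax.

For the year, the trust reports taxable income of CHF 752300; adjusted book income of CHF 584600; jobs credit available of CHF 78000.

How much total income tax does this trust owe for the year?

CHF 81470

Alternative floor tax:
  Base (adjusted book income): CHF 584600
  Exemption: CHF 97000 − 25% × (CHF 584600 − CHF 349000) = CHF 97000 − CHF 58900 = CHF 38100
  Base: CHF 584600 − CHF 38100 = CHF 546500
  CHF 546500 × 10% = CHF 54650

Mainline income levy:
  CHF 126000 × 6% = CHF 7560
  CHF 257000 × 16% = CHF 41120
  CHF 369300 × 30% = CHF 110790
  → CHF 159470
  Less jobs credit CHF 78000 → CHF 81470

CHF 81470 > CHF 54650, so the mainline income levy governs.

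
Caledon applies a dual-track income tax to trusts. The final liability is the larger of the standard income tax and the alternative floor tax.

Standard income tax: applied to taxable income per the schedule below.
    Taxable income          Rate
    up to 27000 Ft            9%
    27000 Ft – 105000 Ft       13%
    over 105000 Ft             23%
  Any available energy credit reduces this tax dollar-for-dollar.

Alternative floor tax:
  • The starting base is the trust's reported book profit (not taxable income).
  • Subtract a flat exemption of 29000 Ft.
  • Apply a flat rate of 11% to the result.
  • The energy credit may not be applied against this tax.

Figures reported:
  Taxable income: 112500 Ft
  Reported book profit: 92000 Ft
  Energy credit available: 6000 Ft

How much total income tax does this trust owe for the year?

8295 Ft

Alternative floor tax:
  Base (reported book profit): 92000 Ft
  Less exemption 29000 Ft → base 63000 Ft
  63000 Ft × 11% = 6930 Ft

Standard income tax:
  27000 Ft × 9% = 2430 Ft
  78000 Ft × 13% = 10140 Ft
  7500 Ft × 23% = 1725 Ft
  → 14295 Ft
  Less energy credit 6000 Ft → 8295 Ft

8295 Ft > 6930 Ft, so the standard income tax governs.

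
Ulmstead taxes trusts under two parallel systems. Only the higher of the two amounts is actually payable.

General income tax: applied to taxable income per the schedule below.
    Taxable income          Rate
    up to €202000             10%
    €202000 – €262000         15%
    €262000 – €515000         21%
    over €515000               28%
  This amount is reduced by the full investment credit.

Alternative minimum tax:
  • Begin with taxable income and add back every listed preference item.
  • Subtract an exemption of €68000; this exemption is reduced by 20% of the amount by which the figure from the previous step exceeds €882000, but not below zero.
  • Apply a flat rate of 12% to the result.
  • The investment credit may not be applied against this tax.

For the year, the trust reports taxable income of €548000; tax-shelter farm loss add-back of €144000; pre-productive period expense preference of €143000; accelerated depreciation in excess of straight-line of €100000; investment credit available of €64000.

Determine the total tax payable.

€105312

Alternative minimum tax:
  Adjusted income: €548000 + €144000 + €143000 + €100000 = €935000
  Exemption: €68000 − 20% × (€935000 − €882000) = €68000 − €10600 = €57400
  Base: €935000 − €57400 = €877600
  €877600 × 12% = €105312

General income tax:
  €202000 × 10% = €20200
  €60000 × 15% = €9000
  €253000 × 21% = €53130
  €33000 × 28% = €9240
  → €91570
  Less investment credit €64000 → €27570

€105312 > €27570, so the alternative minimum tax is the binding amount.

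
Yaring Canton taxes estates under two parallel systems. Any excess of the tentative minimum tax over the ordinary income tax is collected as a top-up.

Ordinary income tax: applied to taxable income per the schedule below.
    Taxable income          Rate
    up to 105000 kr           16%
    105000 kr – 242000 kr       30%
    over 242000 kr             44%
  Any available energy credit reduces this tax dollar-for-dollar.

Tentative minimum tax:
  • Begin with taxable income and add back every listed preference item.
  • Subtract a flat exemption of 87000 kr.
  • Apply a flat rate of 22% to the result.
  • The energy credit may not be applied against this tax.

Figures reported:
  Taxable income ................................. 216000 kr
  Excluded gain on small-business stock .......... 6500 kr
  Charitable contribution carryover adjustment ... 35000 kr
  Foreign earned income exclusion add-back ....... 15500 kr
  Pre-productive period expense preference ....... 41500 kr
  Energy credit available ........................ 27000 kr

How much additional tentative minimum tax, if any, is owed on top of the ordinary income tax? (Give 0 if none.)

26950 kr

Ordinary income tax:
  105000 kr × 16% = 16800 kr
  111000 kr × 30% = 33300 kr
  → 50100 kr
  Less energy credit 27000 kr → 23100 kr

Tentative minimum tax:
  Adjusted income: 216000 kr + 6500 kr + 35000 kr + 15500 kr + 41500 kr = 314500 kr
  Less exemption 87000 kr → base 227500 kr
  227500 kr × 22% = 50050 kr

Excess of tentative minimum tax over ordinary income tax: 50050 kr − 23100 kr = 26950 kr.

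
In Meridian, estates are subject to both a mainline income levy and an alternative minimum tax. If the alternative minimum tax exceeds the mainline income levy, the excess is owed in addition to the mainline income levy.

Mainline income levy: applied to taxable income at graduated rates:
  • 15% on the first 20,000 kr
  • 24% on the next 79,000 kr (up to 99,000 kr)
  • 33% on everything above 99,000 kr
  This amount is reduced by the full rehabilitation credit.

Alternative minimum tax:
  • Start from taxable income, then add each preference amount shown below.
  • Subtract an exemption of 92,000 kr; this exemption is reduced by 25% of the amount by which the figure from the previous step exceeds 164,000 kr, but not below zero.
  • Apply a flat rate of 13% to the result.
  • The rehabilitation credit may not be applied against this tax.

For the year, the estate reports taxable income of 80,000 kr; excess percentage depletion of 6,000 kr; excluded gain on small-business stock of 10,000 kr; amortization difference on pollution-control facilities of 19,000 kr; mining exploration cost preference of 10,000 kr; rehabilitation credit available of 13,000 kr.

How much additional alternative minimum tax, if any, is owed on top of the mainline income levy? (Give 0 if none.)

0 kr

Alternative minimum tax:
  Adjusted income: 80,000 kr + 6,000 kr + 10,000 kr + 19,000 kr + 10,000 kr = 125,000 kr
  Exemption: 125,000 kr ≤ 164,000 kr, so full 92,000 kr applies
  Base: 125,000 kr − 92,000 kr = 33,000 kr
  33,000 kr × 13% = 4,290 kr

Mainline income levy:
  20,000 kr × 15% = 3,000 kr
  60,000 kr × 24% = 14,400 kr
  → 17,400 kr
  Less rehabilitation credit 13,000 kr → 4,400 kr

4,290 kr ≤ 4,400 kr, so no add-on is due.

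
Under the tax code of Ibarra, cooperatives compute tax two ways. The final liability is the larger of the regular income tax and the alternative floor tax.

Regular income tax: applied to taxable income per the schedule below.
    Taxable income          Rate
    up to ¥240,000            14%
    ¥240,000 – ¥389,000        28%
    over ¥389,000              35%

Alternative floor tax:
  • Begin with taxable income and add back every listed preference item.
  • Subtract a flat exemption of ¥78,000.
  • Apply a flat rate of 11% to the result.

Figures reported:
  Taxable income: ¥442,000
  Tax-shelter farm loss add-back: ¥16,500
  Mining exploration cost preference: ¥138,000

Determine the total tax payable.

¥93,870

Alternative floor tax:
  Adjusted income: ¥442,000 + ¥16,500 + ¥138,000 = ¥596,500
  Less exemption ¥78,000 → base ¥518,500
  ¥518,500 × 11% = ¥57,035

Regular income tax:
  ¥240,000 × 14% = ¥33,600
  ¥149,000 × 28% = ¥41,720
  ¥53,000 × 35% = ¥18,550
  → ¥93,870

¥93,870 > ¥57,035, so the regular income tax governs.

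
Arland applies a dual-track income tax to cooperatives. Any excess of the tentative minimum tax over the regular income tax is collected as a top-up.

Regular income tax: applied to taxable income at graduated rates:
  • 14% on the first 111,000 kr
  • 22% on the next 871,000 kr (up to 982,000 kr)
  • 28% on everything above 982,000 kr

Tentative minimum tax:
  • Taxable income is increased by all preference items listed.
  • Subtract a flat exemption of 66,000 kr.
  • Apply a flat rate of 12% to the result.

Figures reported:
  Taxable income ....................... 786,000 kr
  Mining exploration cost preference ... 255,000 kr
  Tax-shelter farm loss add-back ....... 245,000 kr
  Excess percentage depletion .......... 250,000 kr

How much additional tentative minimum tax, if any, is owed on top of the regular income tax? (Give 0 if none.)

Regular income tax:
  111,000 kr × 14% = 15,540 kr
  675,000 kr × 22% = 148,500 kr
  → 164,040 kr

Tentative minimum tax:
  Adjusted income: 786,000 kr + 255,000 kr + 245,000 kr + 250,000 kr = 1,536,000 kr
  Less exemption 66,000 kr → base 1,470,000 kr
  1,470,000 kr × 12% = 176,400 kr

Excess of tentative minimum tax over regular income tax: 176,400 kr − 164,040 kr = 12,360 kr.

12,360 kr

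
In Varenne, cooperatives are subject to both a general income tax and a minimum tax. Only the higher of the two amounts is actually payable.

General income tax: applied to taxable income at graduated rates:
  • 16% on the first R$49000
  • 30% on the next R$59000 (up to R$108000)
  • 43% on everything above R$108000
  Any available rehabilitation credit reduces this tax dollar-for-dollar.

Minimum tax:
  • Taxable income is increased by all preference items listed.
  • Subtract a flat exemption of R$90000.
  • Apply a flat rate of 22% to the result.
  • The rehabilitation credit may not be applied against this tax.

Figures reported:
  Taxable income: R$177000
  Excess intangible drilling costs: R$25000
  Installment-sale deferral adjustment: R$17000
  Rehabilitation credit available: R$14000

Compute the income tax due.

R$41210

Minimum tax:
  Adjusted income: R$177000 + R$25000 + R$17000 = R$219000
  Less exemption R$90000 → base R$129000
  R$129000 × 22% = R$28380

General income tax:
  R$49000 × 16% = R$7840
  R$59000 × 30% = R$17700
  R$69000 × 43% = R$29670
  → R$55210
  Less rehabilitation credit R$14000 → R$41210

R$41210 > R$28380, so the general income tax governs.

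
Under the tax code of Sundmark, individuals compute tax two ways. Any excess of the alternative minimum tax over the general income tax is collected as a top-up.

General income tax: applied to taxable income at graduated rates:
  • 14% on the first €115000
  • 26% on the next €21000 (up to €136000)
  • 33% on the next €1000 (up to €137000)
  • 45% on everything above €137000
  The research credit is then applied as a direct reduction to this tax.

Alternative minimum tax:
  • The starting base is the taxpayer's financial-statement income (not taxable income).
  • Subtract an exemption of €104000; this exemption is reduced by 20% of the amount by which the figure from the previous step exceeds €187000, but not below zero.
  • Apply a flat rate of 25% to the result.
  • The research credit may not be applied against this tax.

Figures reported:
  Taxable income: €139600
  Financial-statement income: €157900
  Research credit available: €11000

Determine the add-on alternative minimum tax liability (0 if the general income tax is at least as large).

General income tax:
  €115000 × 14% = €16100
  €21000 × 26% = €5460
  €1000 × 33% = €330
  €2600 × 45% = €1170
  → €23060
  Less research credit €11000 → €12060

Alternative minimum tax:
  Base (financial-statement income): €157900
  Exemption: €157900 ≤ €187000, so full €104000 applies
  Base: €157900 − €104000 = €53900
  €53900 × 25% = €13475

Excess of alternative minimum tax over general income tax: €13475 − €12060 = €1415.

€1415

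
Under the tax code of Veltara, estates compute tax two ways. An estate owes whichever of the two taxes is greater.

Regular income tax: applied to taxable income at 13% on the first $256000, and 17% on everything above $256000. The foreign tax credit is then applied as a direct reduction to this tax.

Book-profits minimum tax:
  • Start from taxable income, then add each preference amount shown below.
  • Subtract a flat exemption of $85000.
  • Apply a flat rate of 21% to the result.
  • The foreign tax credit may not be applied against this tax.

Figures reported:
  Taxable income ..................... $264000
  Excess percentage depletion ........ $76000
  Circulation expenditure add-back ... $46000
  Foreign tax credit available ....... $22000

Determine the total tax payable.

Book-profits minimum tax:
  Adjusted income: $264000 + $76000 + $46000 = $386000
  Less exemption $85000 → base $301000
  $301000 × 21% = $63210

Regular income tax:
  $256000 × 13% = $33280
  $8000 × 17% = $1360
  → $34640
  Less foreign tax credit $22000 → $12640

$63210 > $12640, so the book-profits minimum tax is the binding amount.

$63210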